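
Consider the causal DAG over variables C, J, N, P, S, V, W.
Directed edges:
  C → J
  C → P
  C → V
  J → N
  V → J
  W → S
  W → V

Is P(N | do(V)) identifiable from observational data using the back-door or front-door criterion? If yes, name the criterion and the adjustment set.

desc(V)\{V}={J,N}; candidates ⊆ {C,P,S,W}.
size 0: {}; under {} V still reaches {C,J,N,P,S,W} ∋ N.
{C}: V⊥N given {C} in G with V→· removed — back-door holds.
P(N|do(V)) = Σ_{C} P(N|V,C)·P(C).

P(N|do(V)): backdoor, adjust for {C}.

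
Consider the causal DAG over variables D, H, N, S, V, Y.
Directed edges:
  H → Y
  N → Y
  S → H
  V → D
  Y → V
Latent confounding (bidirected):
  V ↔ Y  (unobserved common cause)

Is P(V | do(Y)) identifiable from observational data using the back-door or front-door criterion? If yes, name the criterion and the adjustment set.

P(V|do(Y)): not identifiable (no BD/FD set).

desc(Y)\{Y}={D,V}; candidates ⊆ {H,N,S}.
Y↔V: latent back-door arc(s) into Y.
size 0: {}; under {} Y still reaches {D,H,N,S,V} ∋ V.
size 1: {H}, {N}, {S}; under {H} Y still reaches {D,N,V} ∋ V.
size 2: {H,N}, {H,S}, {N,S}; under {H,N} Y still reaches {D,V} ∋ V.
Y↔V cannot be blocked by any observed set — no back-door set.
No mediator lies on a directed Y→…→V path.
Neither criterion identifies P(V|do(Y)) in this graph.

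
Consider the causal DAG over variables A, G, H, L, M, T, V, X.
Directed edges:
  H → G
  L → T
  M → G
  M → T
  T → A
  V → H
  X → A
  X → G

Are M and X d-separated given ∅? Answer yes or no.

Yes — M ⊥ X | ∅.

Bayes-Ball from M | ∅ reaches {A,G,T}.
X ∉ reach(M|∅) ⇒ M ⊥ X | ∅.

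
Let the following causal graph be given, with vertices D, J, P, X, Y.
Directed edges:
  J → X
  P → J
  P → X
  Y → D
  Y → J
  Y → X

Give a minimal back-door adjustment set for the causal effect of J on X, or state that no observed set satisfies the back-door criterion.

desc(J)\{J}={X}; candidates ⊆ {D,P,Y}.
size 0: {}; under {} J still reaches {D,P,X,Y} ∋ X.
size 1: {D}, {P}, {Y}; under {D} J still reaches {P,X,Y} ∋ X.
{P,Y}: J⊥X given {P,Y} in G with J→· removed — back-door holds.

J→X: minimal back-door set {P, Y}.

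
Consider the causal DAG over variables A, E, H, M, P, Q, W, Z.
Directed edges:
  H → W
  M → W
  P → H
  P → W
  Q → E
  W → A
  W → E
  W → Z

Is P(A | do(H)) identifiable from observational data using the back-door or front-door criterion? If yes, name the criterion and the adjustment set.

P(A|do(H)): backdoor, adjust for {P}.

desc(H)\{H}={A,E,W,Z}; candidates ⊆ {M,P,Q}.
size 0: {}; under {} H still reaches {A,E,P,W,Z} ∋ A.
{P}: H⊥A given {P} in G with H→· removed — back-door holds.
P(A|do(H)) = Σ_{P} P(A|H,P)·P(P).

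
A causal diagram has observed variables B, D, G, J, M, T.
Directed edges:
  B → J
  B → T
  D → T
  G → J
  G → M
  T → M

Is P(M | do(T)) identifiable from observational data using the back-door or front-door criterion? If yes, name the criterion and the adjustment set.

P(M|do(T)): backdoor, adjust for ∅.

desc(T)\{T}={M}; candidates ⊆ {B,D,G,J}.
∅: T⊥M given ∅ in G with T→· removed — back-door holds.
P(M|do(T)) = P(M|T) — no adjustment needed.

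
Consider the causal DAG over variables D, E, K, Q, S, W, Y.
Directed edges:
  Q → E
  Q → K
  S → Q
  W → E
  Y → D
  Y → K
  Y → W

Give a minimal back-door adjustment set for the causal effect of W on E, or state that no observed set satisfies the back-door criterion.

W→E: minimal back-door set ∅.

desc(W)\{W}={E}; candidates ⊆ {D,K,Q,S,Y}.
∅: W⊥E given ∅ in G with W→· removed — back-door holds.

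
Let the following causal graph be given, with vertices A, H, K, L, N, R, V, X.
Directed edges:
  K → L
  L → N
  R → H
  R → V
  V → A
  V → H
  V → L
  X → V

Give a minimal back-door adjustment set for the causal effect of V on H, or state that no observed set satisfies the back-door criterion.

V→H: minimal back-door set {R}.

desc(V)\{V}={A,H,L,N}; candidates ⊆ {K,R,X}.
size 0: {}; under {} V still reaches {H,R,X} ∋ H.
{R}: V⊥H given {R} in G with V→· removed — back-door holds.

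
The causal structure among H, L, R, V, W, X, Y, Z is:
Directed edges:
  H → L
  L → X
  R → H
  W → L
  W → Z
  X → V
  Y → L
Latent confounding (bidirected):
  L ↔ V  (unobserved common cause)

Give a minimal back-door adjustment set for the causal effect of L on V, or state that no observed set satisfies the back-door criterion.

desc(L)\{L}={V,X}; candidates ⊆ {H,R,W,Y,Z}.
L↔V: latent back-door arc(s) into L.
size 0: {}; under {} L still reaches {H,R,V,W,Y,Z} ∋ V.
size 1: {H}, {R}, {W} …(+2); under {H} L still reaches {V,W,Y,Z} ∋ V.
size 2: {H,R}, {H,W}, {H,Y} …(+7); under {H,R} L still reaches {V,W,Y,Z} ∋ V.
L↔V cannot be blocked by any observed set — no back-door set.

L→V: no observed back-door set.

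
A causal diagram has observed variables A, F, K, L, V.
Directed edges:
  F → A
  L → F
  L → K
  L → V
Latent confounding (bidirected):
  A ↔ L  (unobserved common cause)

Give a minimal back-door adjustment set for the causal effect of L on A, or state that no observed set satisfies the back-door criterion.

L→A: no observed back-door set.

desc(L)\{L}={A,F,K,V}; candidates ⊆ {—}.
L↔A: latent back-door arc(s) into L.
size 0: {}; under {} L still reaches {A} ∋ A.
L↔A cannot be blocked by any observed set — no back-door set.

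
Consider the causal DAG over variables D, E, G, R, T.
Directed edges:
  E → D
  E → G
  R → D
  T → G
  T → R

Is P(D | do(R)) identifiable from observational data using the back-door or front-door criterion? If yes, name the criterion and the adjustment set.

desc(R)\{R}={D}; candidates ⊆ {E,G,T}.
∅: R⊥D given ∅ in G with R→· removed — back-door holds.
P(D|do(R)) = P(D|R) — no adjustment needed.

P(D|do(R)): backdoor, adjust for ∅.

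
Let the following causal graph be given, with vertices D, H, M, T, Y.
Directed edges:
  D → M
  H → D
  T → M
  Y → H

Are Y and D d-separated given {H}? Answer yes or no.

Yes — Y ⊥ D | {H}.

Bayes-Ball from Y | {H} reaches ∅.
D ∉ reach(Y|{H}) ⇒ Y ⊥ D | {H}.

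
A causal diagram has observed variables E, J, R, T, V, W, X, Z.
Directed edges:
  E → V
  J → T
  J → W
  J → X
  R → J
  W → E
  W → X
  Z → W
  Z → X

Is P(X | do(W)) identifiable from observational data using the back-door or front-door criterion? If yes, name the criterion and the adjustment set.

desc(W)\{W}={E,V,X}; candidates ⊆ {J,R,T,Z}.
size 0: {}; under {} W still reaches {J,R,T,X,Z} ∋ X.
size 1: {J}, {R}, {T} …(+1); under {J} W still reaches {X,Z} ∋ X.
{J,Z}: W⊥X given {J,Z} in G with W→· removed — back-door holds.
P(X|do(W)) = Σ_{J,Z} P(X|W,J,Z)·P(J,Z).

P(X|do(W)): backdoor, adjust for {J, Z}.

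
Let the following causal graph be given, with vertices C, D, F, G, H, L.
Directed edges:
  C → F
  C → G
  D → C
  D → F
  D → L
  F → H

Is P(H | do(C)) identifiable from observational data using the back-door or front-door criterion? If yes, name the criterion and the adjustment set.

P(H|do(C)): backdoor, adjust for {D}.

desc(C)\{C}={F,G,H}; candidates ⊆ {D,L}.
size 0: {}; under {} C still reaches {D,F,H,L} ∋ H.
{D}: C⊥H given {D} in G with C→· removed — back-door holds.
P(H|do(C)) = Σ_{D} P(H|C,D)·P(D).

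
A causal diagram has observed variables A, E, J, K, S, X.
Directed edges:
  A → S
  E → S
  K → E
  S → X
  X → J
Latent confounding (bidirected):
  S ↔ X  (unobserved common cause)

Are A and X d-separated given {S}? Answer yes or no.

Bayes-Ball from A | {S} reaches {E,J,K,X}.
X ∈ reach(A|{S}) ⇒ A ⊥̸ X | {S}.

No — A and X are d-connected given {S}.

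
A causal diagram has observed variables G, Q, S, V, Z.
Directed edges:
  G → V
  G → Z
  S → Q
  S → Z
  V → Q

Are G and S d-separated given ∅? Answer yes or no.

Bayes-Ball from G | ∅ reaches {Q,V,Z}.
S ∉ reach(G|∅) ⇒ G ⊥ S | ∅.

Yes — G ⊥ S | ∅.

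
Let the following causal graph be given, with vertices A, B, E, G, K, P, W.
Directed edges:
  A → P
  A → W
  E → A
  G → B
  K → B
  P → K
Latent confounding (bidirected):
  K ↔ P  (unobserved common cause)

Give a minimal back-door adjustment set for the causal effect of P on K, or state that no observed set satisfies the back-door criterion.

P→K: no observed back-door set.

desc(P)\{P}={B,K}; candidates ⊆ {A,E,G,W}.
P↔K: latent back-door arc(s) into P.
size 0: {}; under {} P still reaches {A,B,E,K,W} ∋ K.
size 1: {A}, {E}, {G} …(+1); under {A} P still reaches {B,K} ∋ K.
size 2: {A,E}, {A,G}, {A,W} …(+3); under {A,E} P still reaches {B,K} ∋ K.
P↔K cannot be blocked by any observed set — no back-door set.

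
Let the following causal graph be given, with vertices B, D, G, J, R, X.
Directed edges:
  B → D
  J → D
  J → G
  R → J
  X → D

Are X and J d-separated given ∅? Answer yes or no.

Yes — X ⊥ J | ∅.

Bayes-Ball from X | ∅ reaches {D}.
J ∉ reach(X|∅) ⇒ X ⊥ J | ∅.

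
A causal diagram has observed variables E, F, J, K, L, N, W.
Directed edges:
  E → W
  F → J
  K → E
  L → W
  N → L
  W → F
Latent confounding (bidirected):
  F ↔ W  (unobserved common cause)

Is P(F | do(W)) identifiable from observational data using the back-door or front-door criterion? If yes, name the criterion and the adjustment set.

P(F|do(W)): not identifiable (no BD/FD set).

desc(W)\{W}={F,J}; candidates ⊆ {E,K,L,N}.
W↔F: latent back-door arc(s) into W.
size 0: {}; under {} W still reaches {E,F,J,K,L,N} ∋ F.
size 1: {E}, {K}, {L} …(+1); under {E} W still reaches {F,J,L,N} ∋ F.
size 2: {E,K}, {E,L}, {E,N} …(+3); under {E,K} W still reaches {F,J,L,N} ∋ F.
W↔F cannot be blocked by any observed set — no back-door set.
No mediator lies on a directed W→…→F path.
Neither criterion identifies P(F|do(W)) in this graph.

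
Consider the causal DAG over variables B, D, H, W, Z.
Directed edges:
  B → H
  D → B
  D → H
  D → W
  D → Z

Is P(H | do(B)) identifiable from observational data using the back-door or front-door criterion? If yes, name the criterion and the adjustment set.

desc(B)\{B}={H}; candidates ⊆ {D,W,Z}.
size 0: {}; under {} B still reaches {D,H,W,Z} ∋ H.
{D}: B⊥H given {D} in G with B→· removed — back-door holds.
P(H|do(B)) = Σ_{D} P(H|B,D)·P(D).

P(H|do(B)): backdoor, adjust for {D}.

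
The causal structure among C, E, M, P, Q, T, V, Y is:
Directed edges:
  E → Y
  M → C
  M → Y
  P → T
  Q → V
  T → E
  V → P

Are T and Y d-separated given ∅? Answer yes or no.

No — T and Y are d-connected given ∅.

Bayes-Ball from T | ∅ reaches {E,P,Q,V,Y}.
Y ∈ reach(T|∅) ⇒ T ⊥̸ Y | ∅.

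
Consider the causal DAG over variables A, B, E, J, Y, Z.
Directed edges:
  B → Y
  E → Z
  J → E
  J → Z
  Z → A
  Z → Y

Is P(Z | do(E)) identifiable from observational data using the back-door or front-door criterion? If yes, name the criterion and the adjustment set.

P(Z|do(E)): backdoor, adjust for {J}.

desc(E)\{E}={A,Y,Z}; candidates ⊆ {B,J}.
size 0: {}; under {} E still reaches {A,J,Y,Z} ∋ Z.
{J}: E⊥Z given {J} in G with E→· removed — back-door holds.
P(Z|do(E)) = Σ_{J} P(Z|E,J)·P(J).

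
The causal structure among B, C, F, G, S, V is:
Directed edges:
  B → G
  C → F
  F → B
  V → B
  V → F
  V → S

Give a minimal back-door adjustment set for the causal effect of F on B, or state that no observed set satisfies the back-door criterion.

F→B: minimal back-door set {V}.

desc(F)\{F}={B,G}; candidates ⊆ {C,S,V}.
size 0: {}; under {} F still reaches {B,C,G,S,V} ∋ B.
{V}: F⊥B given {V} in G with F→· removed — back-door holds.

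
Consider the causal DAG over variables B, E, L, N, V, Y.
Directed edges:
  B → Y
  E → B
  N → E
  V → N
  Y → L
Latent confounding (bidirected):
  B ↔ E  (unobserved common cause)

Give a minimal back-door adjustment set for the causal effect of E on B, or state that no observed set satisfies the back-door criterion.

desc(E)\{E}={B,L,Y}; candidates ⊆ {N,V}.
E↔B: latent back-door arc(s) into E.
size 0: {}; under {} E still reaches {B,L,N,V,Y} ∋ B.
size 1: {N}, {V}; under {N} E still reaches {B,L,Y} ∋ B.
size 2: {N,V}; under {N,V} E still reaches {B,L,Y} ∋ B.
E↔B cannot be blocked by any observed set — no back-door set.

E→B: no observed back-door set.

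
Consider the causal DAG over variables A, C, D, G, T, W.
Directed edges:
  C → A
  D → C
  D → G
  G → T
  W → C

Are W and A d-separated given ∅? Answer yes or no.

No — W and A are d-connected given ∅.

Bayes-Ball from W | ∅ reaches {A,C}.
A ∈ reach(W|∅) ⇒ W ⊥̸ A | ∅.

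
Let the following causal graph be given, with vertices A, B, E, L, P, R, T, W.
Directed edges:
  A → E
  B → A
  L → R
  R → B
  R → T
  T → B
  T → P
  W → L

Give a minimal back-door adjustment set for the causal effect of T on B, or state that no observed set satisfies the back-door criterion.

T→B: minimal back-door set {R}.

desc(T)\{T}={A,B,E,P}; candidates ⊆ {L,R,W}.
size 0: {}; under {} T still reaches {A,B,E,L,R,W} ∋ B.
{R}: T⊥B given {R} in G with T→· removed — back-door holds.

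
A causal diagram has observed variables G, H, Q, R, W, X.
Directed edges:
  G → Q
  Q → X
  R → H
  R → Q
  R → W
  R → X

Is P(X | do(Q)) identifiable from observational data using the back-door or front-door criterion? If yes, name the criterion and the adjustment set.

P(X|do(Q)): backdoor, adjust for {R}.

desc(Q)\{Q}={X}; candidates ⊆ {G,H,R,W}.
size 0: {}; under {} Q still reaches {G,H,R,W,X} ∋ X.
{R}: Q⊥X given {R} in G with Q→· removed — back-door holds.
P(X|do(Q)) = Σ_{R} P(X|Q,R)·P(R).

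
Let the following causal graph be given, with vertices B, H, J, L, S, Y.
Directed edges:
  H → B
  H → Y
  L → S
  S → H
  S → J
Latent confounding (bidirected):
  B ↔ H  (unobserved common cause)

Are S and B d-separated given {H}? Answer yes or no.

No — S and B are d-connected given {H}.

Bayes-Ball from S | {H} reaches {B,J,L}.
B ∈ reach(S|{H}) ⇒ S ⊥̸ B | {H}.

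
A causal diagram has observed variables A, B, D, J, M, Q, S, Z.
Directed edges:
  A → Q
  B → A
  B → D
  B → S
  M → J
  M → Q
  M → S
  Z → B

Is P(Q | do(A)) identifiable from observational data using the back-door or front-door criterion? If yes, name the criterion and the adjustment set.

P(Q|do(A)): backdoor, adjust for ∅.

desc(A)\{A}={Q}; candidates ⊆ {B,D,J,M,S,Z}.
∅: A⊥Q given ∅ in G with A→· removed — back-door holds.
P(Q|do(A)) = P(Q|A) — no adjustment needed.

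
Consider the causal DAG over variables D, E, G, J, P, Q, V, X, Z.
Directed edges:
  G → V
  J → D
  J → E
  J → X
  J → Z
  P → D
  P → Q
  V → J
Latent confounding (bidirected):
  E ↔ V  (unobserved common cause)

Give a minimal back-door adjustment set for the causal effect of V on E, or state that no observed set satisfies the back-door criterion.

V→E: no observed back-door set.

desc(V)\{V}={D,E,J,X,Z}; candidates ⊆ {G,P,Q}.
V↔E: latent back-door arc(s) into V.
size 0: {}; under {} V still reaches {E,G} ∋ E.
size 1: {G}, {P}, {Q}; under {G} V still reaches {E} ∋ E.
size 2: {G,P}, {G,Q}, {P,Q}; under {G,P} V still reaches {E} ∋ E.
V↔E cannot be blocked by any observed set — no back-door set.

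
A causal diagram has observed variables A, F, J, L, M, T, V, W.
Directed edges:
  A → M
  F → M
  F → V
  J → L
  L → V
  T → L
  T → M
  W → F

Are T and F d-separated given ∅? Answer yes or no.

Bayes-Ball from T | ∅ reaches {L,M,V}.
F ∉ reach(T|∅) ⇒ T ⊥ F | ∅.

Yes — T ⊥ F | ∅.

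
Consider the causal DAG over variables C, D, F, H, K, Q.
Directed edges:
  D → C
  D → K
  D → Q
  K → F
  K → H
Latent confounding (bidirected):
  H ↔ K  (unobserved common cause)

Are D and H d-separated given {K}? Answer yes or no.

Bayes-Ball from D | {K} reaches {C,H,Q}.
H ∈ reach(D|{K}) ⇒ D ⊥̸ H | {K}.

No — D and H are d-connected given {K}.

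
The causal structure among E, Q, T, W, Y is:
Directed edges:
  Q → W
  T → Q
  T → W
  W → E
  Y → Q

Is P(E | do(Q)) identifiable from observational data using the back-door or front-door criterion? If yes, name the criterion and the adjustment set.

P(E|do(Q)): backdoor, adjust for {T}.

desc(Q)\{Q}={E,W}; candidates ⊆ {T,Y}.
size 0: {}; under {} Q still reaches {E,T,W,Y} ∋ E.
{T}: Q⊥E given {T} in G with Q→· removed — back-door holds.
P(E|do(Q)) = Σ_{T} P(E|Q,T)·P(T).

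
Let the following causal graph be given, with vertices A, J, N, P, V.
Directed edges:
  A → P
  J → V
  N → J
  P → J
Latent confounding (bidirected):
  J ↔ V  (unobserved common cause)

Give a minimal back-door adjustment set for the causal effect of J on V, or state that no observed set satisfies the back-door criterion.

J→V: no observed back-door set.

desc(J)\{J}={V}; candidates ⊆ {A,N,P}.
J↔V: latent back-door arc(s) into J.
size 0: {}; under {} J still reaches {A,N,P,V} ∋ V.
size 1: {A}, {N}, {P}; under {A} J still reaches {N,P,V} ∋ V.
size 2: {A,N}, {A,P}, {N,P}; under {A,N} J still reaches {P,V} ∋ V.
J↔V cannot be blocked by any observed set — no back-door set.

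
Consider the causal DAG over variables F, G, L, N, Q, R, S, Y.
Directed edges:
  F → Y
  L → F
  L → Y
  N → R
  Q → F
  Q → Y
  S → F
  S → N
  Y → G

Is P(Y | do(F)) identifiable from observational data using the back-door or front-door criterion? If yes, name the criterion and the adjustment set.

P(Y|do(F)): backdoor, adjust for {L, Q}.

desc(F)\{F}={G,Y}; candidates ⊆ {L,N,Q,R,S}.
size 0: {}; under {} F still reaches {G,L,N,Q,R,S,Y} ∋ Y.
size 1: {L}, {N}, {Q} …(+2); under {L} F still reaches {G,N,Q,R,S,Y} ∋ Y.
{L,Q}: F⊥Y given {L,Q} in G with F→· removed — back-door holds.
P(Y|do(F)) = Σ_{L,Q} P(Y|F,L,Q)·P(L,Q).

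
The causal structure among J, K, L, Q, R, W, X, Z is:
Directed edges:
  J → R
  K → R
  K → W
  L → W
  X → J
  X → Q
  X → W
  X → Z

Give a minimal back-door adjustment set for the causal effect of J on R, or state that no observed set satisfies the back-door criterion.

desc(J)\{J}={R}; candidates ⊆ {K,L,Q,W,X,Z}.
∅: J⊥R given ∅ in G with J→· removed — back-door holds.

J→R: minimal back-door set ∅.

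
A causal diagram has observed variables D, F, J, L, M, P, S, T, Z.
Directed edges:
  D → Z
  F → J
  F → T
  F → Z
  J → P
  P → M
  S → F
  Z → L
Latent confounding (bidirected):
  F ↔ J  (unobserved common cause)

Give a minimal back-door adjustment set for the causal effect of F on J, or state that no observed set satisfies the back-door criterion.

desc(F)\{F}={J,L,M,P,T,Z}; candidates ⊆ {D,S}.
F↔J: latent back-door arc(s) into F.
size 0: {}; under {} F still reaches {J,M,P,S} ∋ J.
size 1: {D}, {S}; under {D} F still reaches {J,M,P,S} ∋ J.
size 2: {D,S}; under {D,S} F still reaches {J,M,P} ∋ J.
F↔J cannot be blocked by any observed set — no back-door set.

F→J: no observed back-door set.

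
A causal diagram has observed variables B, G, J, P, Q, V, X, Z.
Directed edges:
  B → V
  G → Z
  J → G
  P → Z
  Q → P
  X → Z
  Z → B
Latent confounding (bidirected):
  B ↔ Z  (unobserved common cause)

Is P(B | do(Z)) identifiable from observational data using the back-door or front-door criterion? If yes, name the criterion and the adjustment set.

P(B|do(Z)): not identifiable (no BD/FD set).

desc(Z)\{Z}={B,V}; candidates ⊆ {G,J,P,Q,X}.
Z↔B: latent back-door arc(s) into Z.
size 0: {}; under {} Z still reaches {B,G,J,P,Q,V,X} ∋ B.
size 1: {G}, {J}, {P} …(+2); under {G} Z still reaches {B,P,Q,V,X} ∋ B.
size 2: {G,J}, {G,P}, {G,Q} …(+7); under {G,J} Z still reaches {B,P,Q,V,X} ∋ B.
Z↔B cannot be blocked by any observed set — no back-door set.
No mediator lies on a directed Z→…→B path.
Neither criterion identifies P(B|do(Z)) in this graph.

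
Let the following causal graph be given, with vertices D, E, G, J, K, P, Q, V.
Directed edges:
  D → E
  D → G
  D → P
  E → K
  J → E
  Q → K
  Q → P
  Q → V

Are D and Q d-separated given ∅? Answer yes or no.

Yes — D ⊥ Q | ∅.

Bayes-Ball from D | ∅ reaches {E,G,K,P}.
Q ∉ reach(D|∅) ⇒ D ⊥ Q | ∅.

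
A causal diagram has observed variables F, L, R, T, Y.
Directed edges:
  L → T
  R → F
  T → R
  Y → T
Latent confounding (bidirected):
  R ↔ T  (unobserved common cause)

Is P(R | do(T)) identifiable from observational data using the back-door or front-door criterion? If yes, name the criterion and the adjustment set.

desc(T)\{T}={F,R}; candidates ⊆ {L,Y}.
T↔R: latent back-door arc(s) into T.
size 0: {}; under {} T still reaches {F,L,R,Y} ∋ R.
size 1: {L}, {Y}; under {L} T still reaches {F,R,Y} ∋ R.
size 2: {L,Y}; under {L,Y} T still reaches {F,R} ∋ R.
T↔R cannot be blocked by any observed set — no back-door set.
No mediator lies on a directed T→…→R path.
Neither criterion identifies P(R|do(T)) in this graph.

P(R|do(T)): not identifiable (no BD/FD set).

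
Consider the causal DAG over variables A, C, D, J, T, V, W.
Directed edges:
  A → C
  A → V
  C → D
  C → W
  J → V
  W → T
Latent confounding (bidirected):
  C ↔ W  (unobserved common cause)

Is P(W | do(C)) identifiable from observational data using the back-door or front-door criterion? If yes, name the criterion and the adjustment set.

desc(C)\{C}={D,T,W}; candidates ⊆ {A,J,V}.
C↔W: latent back-door arc(s) into C.
size 0: {}; under {} C still reaches {A,T,V,W} ∋ W.
size 1: {A}, {J}, {V}; under {A} C still reaches {T,W} ∋ W.
size 2: {A,J}, {A,V}, {J,V}; under {A,J} C still reaches {T,W} ∋ W.
C↔W cannot be blocked by any observed set — no back-door set.
No mediator lies on a directed C→…→W path.
Neither criterion identifies P(W|do(C)) in this graph.

P(W|do(C)): not identifiable (no BD/FD set).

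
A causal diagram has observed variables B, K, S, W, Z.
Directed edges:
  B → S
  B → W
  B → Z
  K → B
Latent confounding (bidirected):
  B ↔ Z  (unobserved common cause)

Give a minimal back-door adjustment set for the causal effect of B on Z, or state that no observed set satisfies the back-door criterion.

desc(B)\{B}={S,W,Z}; candidates ⊆ {K}.
B↔Z: latent back-door arc(s) into B.
size 0: {}; under {} B still reaches {K,Z} ∋ Z.
size 1: {K}; under {K} B still reaches {Z} ∋ Z.
B↔Z cannot be blocked by any observed set — no back-door set.

B→Z: no observed back-door set.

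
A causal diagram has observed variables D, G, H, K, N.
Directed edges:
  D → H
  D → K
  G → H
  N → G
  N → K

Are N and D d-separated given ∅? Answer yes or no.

Bayes-Ball from N | ∅ reaches {G,H,K}.
D ∉ reach(N|∅) ⇒ N ⊥ D | ∅.

Yes — N ⊥ D | ∅.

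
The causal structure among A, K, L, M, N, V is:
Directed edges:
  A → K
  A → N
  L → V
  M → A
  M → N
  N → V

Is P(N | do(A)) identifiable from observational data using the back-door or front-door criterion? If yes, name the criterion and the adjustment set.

desc(A)\{A}={K,N,V}; candidates ⊆ {L,M}.
size 0: {}; under {} A still reaches {M,N,V} ∋ N.
{M}: A⊥N given {M} in G with A→· removed — back-door holds.
P(N|do(A)) = Σ_{M} P(N|A,M)·P(M).

P(N|do(A)): backdoor, adjust for {M}.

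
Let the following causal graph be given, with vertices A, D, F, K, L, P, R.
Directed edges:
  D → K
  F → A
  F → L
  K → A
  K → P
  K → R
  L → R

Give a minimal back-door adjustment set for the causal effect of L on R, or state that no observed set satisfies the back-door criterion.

L→R: minimal back-door set ∅.

desc(L)\{L}={R}; candidates ⊆ {A,D,F,K,P}.
∅: L⊥R given ∅ in G with L→· removed — back-door holds.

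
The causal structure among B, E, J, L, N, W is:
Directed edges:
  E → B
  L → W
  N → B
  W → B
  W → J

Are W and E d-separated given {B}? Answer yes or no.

No — W and E are d-connected given {B}.

Bayes-Ball from W | {B} reaches {E,J,L,N}.
E ∈ reach(W|{B}) ⇒ W ⊥̸ E | {B}.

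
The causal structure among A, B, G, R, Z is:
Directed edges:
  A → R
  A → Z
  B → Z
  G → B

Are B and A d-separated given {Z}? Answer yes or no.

Bayes-Ball from B | {Z} reaches {A,G,R}.
A ∈ reach(B|{Z}) ⇒ B ⊥̸ A | {Z}.

No — B and A are d-connected given {Z}.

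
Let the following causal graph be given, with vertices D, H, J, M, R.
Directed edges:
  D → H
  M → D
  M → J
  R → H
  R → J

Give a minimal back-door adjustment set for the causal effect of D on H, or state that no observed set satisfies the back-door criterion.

D→H: minimal back-door set ∅.

desc(D)\{D}={H}; candidates ⊆ {J,M,R}.
∅: D⊥H given ∅ in G with D→· removed — back-door holds.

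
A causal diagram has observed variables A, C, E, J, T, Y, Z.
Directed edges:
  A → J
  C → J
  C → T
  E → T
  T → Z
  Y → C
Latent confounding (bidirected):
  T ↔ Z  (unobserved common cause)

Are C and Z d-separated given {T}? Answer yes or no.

Bayes-Ball from C | {T} reaches {E,J,Y,Z}.
Z ∈ reach(C|{T}) ⇒ C ⊥̸ Z | {T}.

No — C and Z are d-connected given {T}.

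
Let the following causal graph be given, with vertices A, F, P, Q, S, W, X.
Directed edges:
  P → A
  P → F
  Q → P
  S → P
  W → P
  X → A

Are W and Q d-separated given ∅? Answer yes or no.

Bayes-Ball from W | ∅ reaches {A,F,P}.
Q ∉ reach(W|∅) ⇒ W ⊥ Q | ∅.

Yes — W ⊥ Q | ∅.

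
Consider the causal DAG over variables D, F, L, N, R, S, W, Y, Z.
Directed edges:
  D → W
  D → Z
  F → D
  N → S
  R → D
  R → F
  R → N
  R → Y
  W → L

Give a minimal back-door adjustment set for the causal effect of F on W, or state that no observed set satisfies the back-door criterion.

F→W: minimal back-door set {R}.

desc(F)\{F}={D,L,W,Z}; candidates ⊆ {N,R,S,Y}.
size 0: {}; under {} F still reaches {D,L,N,R,S,W,Y,Z} ∋ W.
{R}: F⊥W given {R} in G with F→· removed — back-door holds.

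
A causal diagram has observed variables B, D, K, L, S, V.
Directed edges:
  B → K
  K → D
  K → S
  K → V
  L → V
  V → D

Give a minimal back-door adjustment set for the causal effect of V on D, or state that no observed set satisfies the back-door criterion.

V→D: minimal back-door set {K}.

desc(V)\{V}={D}; candidates ⊆ {B,K,L,S}.
size 0: {}; under {} V still reaches {B,D,K,L,S} ∋ D.
{K}: V⊥D given {K} in G with V→· removed — back-door holds.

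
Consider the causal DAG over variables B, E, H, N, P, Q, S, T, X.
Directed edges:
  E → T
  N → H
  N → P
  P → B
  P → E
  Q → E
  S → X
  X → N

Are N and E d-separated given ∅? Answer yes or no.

No — N and E are d-connected given ∅.

Bayes-Ball from N | ∅ reaches {B,E,H,P,S,T,X}.
E ∈ reach(N|∅) ⇒ N ⊥̸ E | ∅.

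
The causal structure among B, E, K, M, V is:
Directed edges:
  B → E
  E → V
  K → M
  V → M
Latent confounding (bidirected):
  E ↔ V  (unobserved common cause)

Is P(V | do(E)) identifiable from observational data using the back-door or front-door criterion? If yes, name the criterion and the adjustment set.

desc(E)\{E}={M,V}; candidates ⊆ {B,K}.
E↔V: latent back-door arc(s) into E.
size 0: {}; under {} E still reaches {B,M,V} ∋ V.
size 1: {B}, {K}; under {B} E still reaches {M,V} ∋ V.
size 2: {B,K}; under {B,K} E still reaches {M,V} ∋ V.
E↔V cannot be blocked by any observed set — no back-door set.
No mediator lies on a directed E→…→V path.
Neither criterion identifies P(V|do(E)) in this graph.

P(V|do(E)): not identifiable (no BD/FD set).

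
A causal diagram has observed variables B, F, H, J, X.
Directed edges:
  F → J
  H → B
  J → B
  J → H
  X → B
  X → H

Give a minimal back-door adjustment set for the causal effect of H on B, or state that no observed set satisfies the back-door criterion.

desc(H)\{H}={B}; candidates ⊆ {F,J,X}.
size 0: {}; under {} H still reaches {B,F,J,X} ∋ B.
size 1: {F}, {J}, {X}; under {F} H still reaches {B,J,X} ∋ B.
{J,X}: H⊥B given {J,X} in G with H→· removed — back-door holds.

H→B: minimal back-door set {J, X}.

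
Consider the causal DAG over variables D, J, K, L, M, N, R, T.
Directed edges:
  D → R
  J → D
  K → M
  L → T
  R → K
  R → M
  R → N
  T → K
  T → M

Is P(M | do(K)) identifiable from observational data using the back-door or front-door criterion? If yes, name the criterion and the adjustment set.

desc(K)\{K}={M}; candidates ⊆ {D,J,L,N,R,T}.
size 0: {}; under {} K still reaches {D,J,L,M,N,R,T} ∋ M.
size 1: {D}, {J}, {L} …(+3); under {D} K still reaches {L,M,N,R,T} ∋ M.
{R,T}: K⊥M given {R,T} in G with K→· removed — back-door holds.
P(M|do(K)) = Σ_{R,T} P(M|K,R,T)·P(R,T).

P(M|do(K)): backdoor, adjust for {R, T}.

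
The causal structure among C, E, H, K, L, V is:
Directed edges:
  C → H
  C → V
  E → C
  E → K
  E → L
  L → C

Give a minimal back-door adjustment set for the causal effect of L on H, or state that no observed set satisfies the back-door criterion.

L→H: minimal back-door set {E}.

desc(L)\{L}={C,H,V}; candidates ⊆ {E,K}.
size 0: {}; under {} L still reaches {C,E,H,K,V} ∋ H.
{E}: L⊥H given {E} in G with L→· removed — back-door holds.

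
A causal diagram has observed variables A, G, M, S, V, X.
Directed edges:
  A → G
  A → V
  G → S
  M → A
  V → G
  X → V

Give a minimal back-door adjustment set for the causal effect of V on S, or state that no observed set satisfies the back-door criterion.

V→S: minimal back-door set {A}.

desc(V)\{V}={G,S}; candidates ⊆ {A,M,X}.
size 0: {}; under {} V still reaches {A,G,M,S,X} ∋ S.
{A}: V⊥S given {A} in G with V→· removed — back-door holds.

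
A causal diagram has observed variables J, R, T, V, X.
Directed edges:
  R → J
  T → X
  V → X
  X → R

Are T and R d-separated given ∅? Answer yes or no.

Bayes-Ball from T | ∅ reaches {J,R,X}.
R ∈ reach(T|∅) ⇒ T ⊥̸ R | ∅.

No — T and R are d-connected given ∅.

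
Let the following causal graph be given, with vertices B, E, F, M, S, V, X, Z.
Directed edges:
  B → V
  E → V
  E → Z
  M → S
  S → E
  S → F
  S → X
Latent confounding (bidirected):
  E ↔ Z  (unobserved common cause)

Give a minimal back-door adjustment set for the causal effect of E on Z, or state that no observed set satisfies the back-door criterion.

E→Z: no observed back-door set.

desc(E)\{E}={V,Z}; candidates ⊆ {B,F,M,S,X}.
E↔Z: latent back-door arc(s) into E.
size 0: {}; under {} E still reaches {F,M,S,X,Z} ∋ Z.
size 1: {B}, {F}, {M} …(+2); under {B} E still reaches {F,M,S,X,Z} ∋ Z.
size 2: {B,F}, {B,M}, {B,S} …(+7); under {B,F} E still reaches {M,S,X,Z} ∋ Z.
E↔Z cannot be blocked by any observed set — no back-door set.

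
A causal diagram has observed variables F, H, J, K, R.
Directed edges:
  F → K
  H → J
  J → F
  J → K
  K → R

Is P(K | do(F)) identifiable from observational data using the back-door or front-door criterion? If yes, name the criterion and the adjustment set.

desc(F)\{F}={K,R}; candidates ⊆ {H,J}.
size 0: {}; under {} F still reaches {H,J,K,R} ∋ K.
{J}: F⊥K given {J} in G with F→· removed — back-door holds.
P(K|do(F)) = Σ_{J} P(K|F,J)·P(J).

P(K|do(F)): backdoor, adjust for {J}.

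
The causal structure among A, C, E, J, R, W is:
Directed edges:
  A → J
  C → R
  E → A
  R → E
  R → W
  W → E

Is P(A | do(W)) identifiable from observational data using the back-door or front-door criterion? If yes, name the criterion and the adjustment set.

desc(W)\{W}={A,E,J}; candidates ⊆ {C,R}.
size 0: {}; under {} W still reaches {A,C,E,J,R} ∋ A.
{R}: W⊥A given {R} in G with W→· removed — back-door holds.
P(A|do(W)) = Σ_{R} P(A|W,R)·P(R).

P(A|do(W)): backdoor, adjust for {R}.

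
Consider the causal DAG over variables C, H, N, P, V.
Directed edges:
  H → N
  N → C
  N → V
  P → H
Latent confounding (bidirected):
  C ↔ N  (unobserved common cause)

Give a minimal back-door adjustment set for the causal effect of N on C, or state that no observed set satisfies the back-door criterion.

N→C: no observed back-door set.

desc(N)\{N}={C,V}; candidates ⊆ {H,P}.
N↔C: latent back-door arc(s) into N.
size 0: {}; under {} N still reaches {C,H,P} ∋ C.
size 1: {H}, {P}; under {H} N still reaches {C} ∋ C.
size 2: {H,P}; under {H,P} N still reaches {C} ∋ C.
N↔C cannot be blocked by any observed set — no back-door set.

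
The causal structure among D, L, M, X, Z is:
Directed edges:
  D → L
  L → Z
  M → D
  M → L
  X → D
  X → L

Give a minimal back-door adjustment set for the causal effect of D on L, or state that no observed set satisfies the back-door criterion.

D→L: minimal back-door set {M, X}.

desc(D)\{D}={L,Z}; candidates ⊆ {M,X}.
size 0: {}; under {} D still reaches {L,M,X,Z} ∋ L.
size 1: {M}, {X}; under {M} D still reaches {L,X,Z} ∋ L.
{M,X}: D⊥L given {M,X} in G with D→· removed — back-door holds.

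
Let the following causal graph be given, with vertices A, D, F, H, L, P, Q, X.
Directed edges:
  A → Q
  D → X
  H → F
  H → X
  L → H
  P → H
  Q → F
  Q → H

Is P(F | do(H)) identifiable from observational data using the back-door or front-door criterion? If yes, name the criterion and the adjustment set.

desc(H)\{H}={F,X}; candidates ⊆ {A,D,L,P,Q}.
size 0: {}; under {} H still reaches {A,F,L,P,Q} ∋ F.
{Q}: H⊥F given {Q} in G with H→· removed — back-door holds.
P(F|do(H)) = Σ_{Q} P(F|H,Q)·P(Q).

P(F|do(H)): backdoor, adjust for {Q}.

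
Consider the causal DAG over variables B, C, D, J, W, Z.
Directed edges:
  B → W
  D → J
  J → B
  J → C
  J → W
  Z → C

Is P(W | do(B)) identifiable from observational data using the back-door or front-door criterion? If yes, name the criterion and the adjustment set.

desc(B)\{B}={W}; candidates ⊆ {C,D,J,Z}.
size 0: {}; under {} B still reaches {C,D,J,W} ∋ W.
{J}: B⊥W given {J} in G with B→· removed — back-door holds.
P(W|do(B)) = Σ_{J} P(W|B,J)·P(J).

P(W|do(B)): backdoor, adjust for {J}.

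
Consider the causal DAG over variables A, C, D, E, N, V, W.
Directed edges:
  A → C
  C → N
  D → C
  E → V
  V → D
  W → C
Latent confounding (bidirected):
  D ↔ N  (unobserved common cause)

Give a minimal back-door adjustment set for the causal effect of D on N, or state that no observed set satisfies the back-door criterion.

D→N: no observed back-door set.

desc(D)\{D}={C,N}; candidates ⊆ {A,E,V,W}.
D↔N: latent back-door arc(s) into D.
size 0: {}; under {} D still reaches {E,N,V} ∋ N.
size 1: {A}, {E}, {V} …(+1); under {A} D still reaches {E,N,V} ∋ N.
size 2: {A,E}, {A,V}, {A,W} …(+3); under {A,E} D still reaches {N,V} ∋ N.
D↔N cannot be blocked by any observed set — no back-door set.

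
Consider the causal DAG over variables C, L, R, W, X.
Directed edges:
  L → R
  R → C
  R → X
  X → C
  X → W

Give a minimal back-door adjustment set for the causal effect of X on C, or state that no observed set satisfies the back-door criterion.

desc(X)\{X}={C,W}; candidates ⊆ {L,R}.
size 0: {}; under {} X still reaches {C,L,R} ∋ C.
{R}: X⊥C given {R} in G with X→· removed — back-door holds.

X→C: minimal back-door set {R}.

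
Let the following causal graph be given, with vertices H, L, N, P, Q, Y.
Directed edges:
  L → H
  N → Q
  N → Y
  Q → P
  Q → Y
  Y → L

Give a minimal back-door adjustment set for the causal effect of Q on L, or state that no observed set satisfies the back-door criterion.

Q→L: minimal back-door set {N}.

desc(Q)\{Q}={H,L,P,Y}; candidates ⊆ {N}.
size 0: {}; under {} Q still reaches {H,L,N,Y} ∋ L.
{N}: Q⊥L given {N} in G with Q→· removed — back-door holds.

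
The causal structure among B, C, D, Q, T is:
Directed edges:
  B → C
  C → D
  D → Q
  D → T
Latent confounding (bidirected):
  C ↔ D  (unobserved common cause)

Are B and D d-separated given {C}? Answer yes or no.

No — B and D are d-connected given {C}.

Bayes-Ball from B | {C} reaches {D,Q,T}.
D ∈ reach(B|{C}) ⇒ B ⊥̸ D | {C}.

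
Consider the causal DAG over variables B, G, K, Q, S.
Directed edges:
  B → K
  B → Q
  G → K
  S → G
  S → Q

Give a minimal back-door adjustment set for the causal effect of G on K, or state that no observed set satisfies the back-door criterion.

G→K: minimal back-door set ∅.

desc(G)\{G}={K}; candidates ⊆ {B,Q,S}.
∅: G⊥K given ∅ in G with G→· removed — back-door holds.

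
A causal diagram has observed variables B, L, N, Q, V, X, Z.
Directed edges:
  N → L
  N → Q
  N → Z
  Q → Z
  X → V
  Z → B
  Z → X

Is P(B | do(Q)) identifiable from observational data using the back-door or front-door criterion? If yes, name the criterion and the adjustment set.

desc(Q)\{Q}={B,V,X,Z}; candidates ⊆ {L,N}.
size 0: {}; under {} Q still reaches {B,L,N,V,X,Z} ∋ B.
{N}: Q⊥B given {N} in G with Q→· removed — back-door holds.
P(B|do(Q)) = Σ_{N} P(B|Q,N)·P(N).

P(B|do(Q)): backdoor, adjust for {N}.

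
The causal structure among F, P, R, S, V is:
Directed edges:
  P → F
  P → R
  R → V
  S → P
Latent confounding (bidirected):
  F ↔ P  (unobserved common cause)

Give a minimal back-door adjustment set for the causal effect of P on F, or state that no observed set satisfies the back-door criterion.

P→F: no observed back-door set.

desc(P)\{P}={F,R,V}; candidates ⊆ {S}.
P↔F: latent back-door arc(s) into P.
size 0: {}; under {} P still reaches {F,S} ∋ F.
size 1: {S}; under {S} P still reaches {F} ∋ F.
P↔F cannot be blocked by any observed set — no back-door set.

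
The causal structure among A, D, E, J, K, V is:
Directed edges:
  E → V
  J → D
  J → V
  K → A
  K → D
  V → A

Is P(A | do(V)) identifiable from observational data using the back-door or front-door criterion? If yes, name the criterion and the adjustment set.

P(A|do(V)): backdoor, adjust for ∅.

desc(V)\{V}={A}; candidates ⊆ {D,E,J,K}.
∅: V⊥A given ∅ in G with V→· removed — back-door holds.
P(A|do(V)) = P(A|V) — no adjustment needed.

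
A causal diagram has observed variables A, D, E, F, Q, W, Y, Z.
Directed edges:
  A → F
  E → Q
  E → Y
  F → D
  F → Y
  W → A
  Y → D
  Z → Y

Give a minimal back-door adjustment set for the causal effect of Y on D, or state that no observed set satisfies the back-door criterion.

Y→D: minimal back-door set {F}.

desc(Y)\{Y}={D}; candidates ⊆ {A,E,F,Q,W,Z}.
size 0: {}; under {} Y still reaches {A,D,E,F,Q,W,Z} ∋ D.
{F}: Y⊥D given {F} in G with Y→· removed — back-door holds.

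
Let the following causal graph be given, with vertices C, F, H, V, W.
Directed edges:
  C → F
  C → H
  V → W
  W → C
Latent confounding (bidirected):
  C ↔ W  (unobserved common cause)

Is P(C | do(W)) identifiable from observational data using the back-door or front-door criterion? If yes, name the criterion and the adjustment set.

P(C|do(W)): not identifiable (no BD/FD set).

desc(W)\{W}={C,F,H}; candidates ⊆ {V}.
W↔C: latent back-door arc(s) into W.
size 0: {}; under {} W still reaches {C,F,H,V} ∋ C.
size 1: {V}; under {V} W still reaches {C,F,H} ∋ C.
W↔C cannot be blocked by any observed set — no back-door set.
No mediator lies on a directed W→…→C path.
Neither criterion identifies P(C|do(W)) in this graph.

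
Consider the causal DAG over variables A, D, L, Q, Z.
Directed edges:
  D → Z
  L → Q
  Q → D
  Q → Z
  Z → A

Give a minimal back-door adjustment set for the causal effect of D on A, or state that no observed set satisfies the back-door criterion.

D→A: minimal back-door set {Q}.

desc(D)\{D}={A,Z}; candidates ⊆ {L,Q}.
size 0: {}; under {} D still reaches {A,L,Q,Z} ∋ A.
{Q}: D⊥A given {Q} in G with D→· removed — back-door holds.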